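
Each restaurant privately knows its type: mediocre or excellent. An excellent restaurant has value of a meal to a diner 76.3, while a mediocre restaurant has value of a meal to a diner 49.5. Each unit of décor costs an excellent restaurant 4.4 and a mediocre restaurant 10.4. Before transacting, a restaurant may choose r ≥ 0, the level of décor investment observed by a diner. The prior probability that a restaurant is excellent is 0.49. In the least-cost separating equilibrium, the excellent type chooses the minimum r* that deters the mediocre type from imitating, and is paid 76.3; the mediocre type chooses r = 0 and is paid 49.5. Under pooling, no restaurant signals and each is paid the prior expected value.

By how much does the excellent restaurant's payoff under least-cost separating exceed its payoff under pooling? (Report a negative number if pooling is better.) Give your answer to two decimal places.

2.33

Least-cost separating signal: r* solves 49.5 = 76.3 − 10.4·r*, so r* = (76.3 − 49.5)/10.4 ≈ 2.5769.
Excellent type's separating payoff: 76.3 − 4.4 × r* = 76.3 − 4.4 × (76.3 − 49.5)/10.4 = 76.3 − 117.92/10.4 ≈ 64.9615.
Pooling payoff: 0.49 × 76.3 + 0.51 × 49.5 = 62.632.
Difference: 64.9615 − 62.632 = 2.3295, i.e. 2.33 to two decimal places.
The excellent type prefers to separate.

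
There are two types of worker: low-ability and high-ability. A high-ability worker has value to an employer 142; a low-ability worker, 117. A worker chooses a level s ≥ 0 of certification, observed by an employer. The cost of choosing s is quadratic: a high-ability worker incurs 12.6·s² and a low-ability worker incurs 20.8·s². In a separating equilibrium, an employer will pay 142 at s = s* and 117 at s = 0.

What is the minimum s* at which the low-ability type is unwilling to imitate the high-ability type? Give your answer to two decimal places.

1.10

The low-ability type at s = 0 receives 117; imitating at s* yields 142 − 20.8·s*².
Indifference: 117 = 142 − 20.8·s*², so s*² = (142 − 117) / 20.8 ≈ 1.2019.
s* = √1.2019 ≈ 1.10.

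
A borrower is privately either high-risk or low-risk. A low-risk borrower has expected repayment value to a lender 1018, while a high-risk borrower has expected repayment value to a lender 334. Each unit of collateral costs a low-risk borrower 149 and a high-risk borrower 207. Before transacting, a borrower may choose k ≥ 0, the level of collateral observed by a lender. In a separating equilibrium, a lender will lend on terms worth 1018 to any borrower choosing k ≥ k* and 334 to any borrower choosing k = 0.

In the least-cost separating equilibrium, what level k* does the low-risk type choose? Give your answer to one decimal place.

A high-risk borrower choosing k = 0 receives 334.
Imitating at k* instead would pay 1018 at cost 207·k*, netting 1018 − 207·k*.
Indifference: 334 = 1018 − 207·k*, so k* = (1018 − 334) / 207 ≈ 3.3.
This is the high-risk type's binding incentive-compatibility constraint; any k ≥ 3.3 sustains separation on that side.

3.3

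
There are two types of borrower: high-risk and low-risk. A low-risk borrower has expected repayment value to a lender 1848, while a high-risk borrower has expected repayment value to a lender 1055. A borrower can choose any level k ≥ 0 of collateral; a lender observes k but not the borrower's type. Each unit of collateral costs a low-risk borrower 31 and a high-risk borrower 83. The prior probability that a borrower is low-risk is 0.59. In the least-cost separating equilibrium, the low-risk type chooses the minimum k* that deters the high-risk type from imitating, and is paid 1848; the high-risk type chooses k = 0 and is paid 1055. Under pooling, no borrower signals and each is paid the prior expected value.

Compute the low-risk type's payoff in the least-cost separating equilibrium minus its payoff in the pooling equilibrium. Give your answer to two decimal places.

Least-cost separating signal: k* solves 1055 = 1848 − 83·k*, so k* = (1848 − 1055)/83 ≈ 9.5542.
Low-risk type's separating payoff: 1848 − 31 × k* = 1848 − 31 × (1848 − 1055)/83 = 1848 − 24583/83 ≈ 1551.8193.
Pooling payoff: 0.59 × 1848 + 0.41 × 1055 = 1522.87.
Difference: 1551.8193 − 1522.87 = 28.9493, i.e. 28.95 to two decimal places.
The low-risk type prefers to separate.

28.95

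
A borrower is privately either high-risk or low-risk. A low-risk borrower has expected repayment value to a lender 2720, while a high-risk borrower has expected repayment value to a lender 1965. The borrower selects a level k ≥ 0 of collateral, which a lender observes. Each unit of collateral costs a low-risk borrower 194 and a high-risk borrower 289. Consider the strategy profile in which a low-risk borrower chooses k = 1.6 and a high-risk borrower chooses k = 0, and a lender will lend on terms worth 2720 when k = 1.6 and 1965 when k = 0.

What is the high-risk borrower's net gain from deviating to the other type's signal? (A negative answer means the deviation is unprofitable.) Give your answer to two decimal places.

Playing k = 0 the high-risk borrower receives 1965.
Deviating to k = 1.6 brings payment 2720 at cost 289 × 1.6 = 462.4, netting 2257.6.
Gain from deviating: 2257.6 − 1965 = 292.60.
The gain is positive, so the high-risk type's incentive-compatibility constraint is violated — this profile is not a separating equilibrium.

292.60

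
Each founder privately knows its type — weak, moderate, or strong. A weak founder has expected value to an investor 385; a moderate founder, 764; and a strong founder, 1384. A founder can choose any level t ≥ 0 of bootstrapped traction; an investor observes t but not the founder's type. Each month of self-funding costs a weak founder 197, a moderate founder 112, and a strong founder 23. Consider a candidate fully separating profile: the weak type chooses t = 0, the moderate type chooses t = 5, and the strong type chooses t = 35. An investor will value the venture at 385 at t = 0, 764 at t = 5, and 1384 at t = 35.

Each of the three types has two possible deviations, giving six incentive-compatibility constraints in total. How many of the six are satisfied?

4

Strong (own payoff 1384 − 23×35 = 579): to t=0 gives 385 → no gain ✓; to t=5 gives 764 − 23×5 = 649 → profitable ✗.
Moderate (own payoff 764 − 112×5 = 204): to t=0 gives 385 → profitable ✗; to t=35 gives 1384 − 112×35 = -2536 → no gain ✓.
Weak (own payoff 385): to t=5 gives 764 − 197×5 = -221 → no gain ✓; to t=35 gives 1384 − 197×35 = -5511 → no gain ✓.
4 of the 6 constraints hold; not an equilibrium.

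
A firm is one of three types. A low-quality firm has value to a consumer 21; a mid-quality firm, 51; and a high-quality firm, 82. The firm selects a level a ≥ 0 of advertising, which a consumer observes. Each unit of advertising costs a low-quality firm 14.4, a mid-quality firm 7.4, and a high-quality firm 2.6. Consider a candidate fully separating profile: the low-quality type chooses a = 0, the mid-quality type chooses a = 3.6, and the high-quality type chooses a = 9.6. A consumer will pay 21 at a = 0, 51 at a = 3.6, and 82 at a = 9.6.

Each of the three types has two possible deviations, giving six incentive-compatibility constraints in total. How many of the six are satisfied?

High-quality (own payoff 82 − 2.6×9.6 = 57.04): to a=0 gives 21 → no gain ✓; to a=3.6 gives 51 − 2.6×3.6 = 41.64 → no gain ✓.
Low-quality (own payoff 21): to a=3.6 gives 51 − 14.4×3.6 = -0.84 → no gain ✓; to a=9.6 gives 82 − 14.4×9.6 = -56.24 → no gain ✓.
Mid-quality (own payoff 51 − 7.4×3.6 = 24.36): to a=0 gives 21 → no gain ✓; to a=9.6 gives 82 − 7.4×9.6 = 10.96 → no gain ✓.
6 of the 6 constraints hold; this profile is a separating equilibrium.

6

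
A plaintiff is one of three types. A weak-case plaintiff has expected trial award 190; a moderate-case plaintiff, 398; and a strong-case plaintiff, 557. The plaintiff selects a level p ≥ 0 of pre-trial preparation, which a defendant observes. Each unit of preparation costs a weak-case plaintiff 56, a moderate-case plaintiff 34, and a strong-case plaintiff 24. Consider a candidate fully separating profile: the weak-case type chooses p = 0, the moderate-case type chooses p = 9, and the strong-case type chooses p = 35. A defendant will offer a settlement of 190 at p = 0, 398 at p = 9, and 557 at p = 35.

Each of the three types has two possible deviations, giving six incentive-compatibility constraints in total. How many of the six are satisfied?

Strong-case (own payoff 557 − 24×35 = -283): to p=0 gives 190 → profitable ✗; to p=9 gives 398 − 24×9 = 182 → profitable ✗.
Weak-case (own payoff 190): to p=9 gives 398 − 56×9 = -106 → no gain ✓; to p=35 gives 557 − 56×35 = -1403 → no gain ✓.
Moderate-case (own payoff 398 − 34×9 = 92): to p=0 gives 190 → profitable ✗; to p=35 gives 557 − 34×35 = -633 → no gain ✓.
3 of the 6 constraints hold; not an equilibrium.

3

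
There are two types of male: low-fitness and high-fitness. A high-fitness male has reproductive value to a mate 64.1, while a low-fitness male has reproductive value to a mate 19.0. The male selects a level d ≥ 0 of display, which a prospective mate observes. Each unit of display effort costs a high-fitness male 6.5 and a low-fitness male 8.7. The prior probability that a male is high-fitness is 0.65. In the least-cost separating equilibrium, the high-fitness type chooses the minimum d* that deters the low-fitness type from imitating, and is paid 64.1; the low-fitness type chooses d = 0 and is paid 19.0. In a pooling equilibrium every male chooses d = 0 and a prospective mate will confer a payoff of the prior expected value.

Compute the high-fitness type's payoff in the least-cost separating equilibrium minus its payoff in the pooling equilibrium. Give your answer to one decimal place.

Least-cost separating signal: d* solves 19.0 = 64.1 − 8.7·d*, so d* = (64.1 − 19.0)/8.7 ≈ 5.1839.
High-fitness type's separating payoff: 64.1 − 6.5 × d* = 64.1 − 6.5 × (64.1 − 19.0)/8.7 = 64.1 − 293.15/8.7 ≈ 30.405.
Pooling payoff: 0.65 × 64.1 + 0.35 × 19.0 = 48.315.
Difference: 30.405 − 48.315 = -17.91, i.e. -17.9 to one decimal place.
The high-fitness type would prefer the pooling outcome.

-17.9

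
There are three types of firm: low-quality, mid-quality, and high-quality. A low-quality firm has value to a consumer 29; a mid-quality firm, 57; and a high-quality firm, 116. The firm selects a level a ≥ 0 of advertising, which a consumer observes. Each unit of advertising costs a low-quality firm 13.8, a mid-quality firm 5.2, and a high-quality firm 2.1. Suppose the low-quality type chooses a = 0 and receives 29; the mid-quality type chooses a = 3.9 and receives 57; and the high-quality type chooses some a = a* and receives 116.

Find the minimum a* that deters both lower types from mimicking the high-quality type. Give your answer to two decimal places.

Low-quality type (on-path payoff 29) won't mimic when 29 ≥ 116 − 13.8·a*, i.e. a* ≥ 6.30.
Mid-quality type (on-path payoff 57 − 5.2×3.9 = 36.72) won't mimic when 36.72 ≥ 116 − 5.2·a*, i.e. a* ≥ 15.25.
Both must hold, so a* = max(6.30, 15.25) = 15.25. The mid-quality type's constraint binds.

15.25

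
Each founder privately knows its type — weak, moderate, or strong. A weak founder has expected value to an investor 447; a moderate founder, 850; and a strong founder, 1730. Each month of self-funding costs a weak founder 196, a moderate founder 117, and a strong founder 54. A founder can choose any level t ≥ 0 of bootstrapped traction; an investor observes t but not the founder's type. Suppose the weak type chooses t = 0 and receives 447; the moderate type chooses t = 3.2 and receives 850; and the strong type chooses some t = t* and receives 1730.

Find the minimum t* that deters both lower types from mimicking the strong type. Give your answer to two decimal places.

Moderate type (on-path payoff 850 − 117×3.2 = 475.6) won't mimic when 475.6 ≥ 1730 − 117·t*, i.e. t* ≥ 10.72.
Weak type (on-path payoff 447) won't mimic when 447 ≥ 1730 − 196·t*, i.e. t* ≥ 6.55.
Both must hold, so t* = max(6.55, 10.72) = 10.72. The moderate type's constraint binds.

10.72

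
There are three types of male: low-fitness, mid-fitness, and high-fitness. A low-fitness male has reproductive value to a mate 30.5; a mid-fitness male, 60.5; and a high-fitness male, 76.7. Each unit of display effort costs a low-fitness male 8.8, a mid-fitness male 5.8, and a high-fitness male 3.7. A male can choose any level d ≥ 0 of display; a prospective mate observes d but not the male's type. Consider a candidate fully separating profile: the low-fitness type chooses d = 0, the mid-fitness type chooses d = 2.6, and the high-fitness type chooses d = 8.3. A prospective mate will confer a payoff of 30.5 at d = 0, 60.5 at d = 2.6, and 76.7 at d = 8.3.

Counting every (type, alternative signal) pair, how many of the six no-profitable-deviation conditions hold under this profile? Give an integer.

Low-fitness (own payoff 30.5): to d=2.6 gives 60.5 − 8.8×2.6 = 37.62 → profitable ✗; to d=8.3 gives 76.7 − 8.8×8.3 = 3.66 → no gain ✓.
High-fitness (own payoff 76.7 − 3.7×8.3 = 45.99): to d=0 gives 30.5 → no gain ✓; to d=2.6 gives 60.5 − 3.7×2.6 = 50.88 → profitable ✗.
Mid-fitness (own payoff 60.5 − 5.8×2.6 = 45.42): to d=0 gives 30.5 → no gain ✓; to d=8.3 gives 76.7 − 5.8×8.3 = 28.56 → no gain ✓.
4 of the 6 constraints hold; not an equilibrium.

4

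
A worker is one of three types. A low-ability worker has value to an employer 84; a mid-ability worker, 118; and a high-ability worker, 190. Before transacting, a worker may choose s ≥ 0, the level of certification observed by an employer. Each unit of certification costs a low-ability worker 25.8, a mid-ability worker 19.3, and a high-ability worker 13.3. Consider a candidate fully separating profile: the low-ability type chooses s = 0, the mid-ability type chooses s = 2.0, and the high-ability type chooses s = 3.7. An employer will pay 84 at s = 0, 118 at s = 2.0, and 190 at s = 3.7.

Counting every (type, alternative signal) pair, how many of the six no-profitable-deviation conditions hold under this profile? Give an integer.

3

Mid-ability (own payoff 118 − 19.3×2.0 = 79.4): to s=0 gives 84 → profitable ✗; to s=3.7 gives 190 − 19.3×3.7 = 118.59 → profitable ✗.
Low-ability (own payoff 84): to s=2.0 gives 118 − 25.8×2.0 = 66.4 → no gain ✓; to s=3.7 gives 190 − 25.8×3.7 = 94.54 → profitable ✗.
High-ability (own payoff 190 − 13.3×3.7 = 140.79): to s=0 gives 84 → no gain ✓; to s=2.0 gives 118 − 13.3×2.0 = 91.4 → no gain ✓.
3 of the 6 constraints hold; not an equilibrium.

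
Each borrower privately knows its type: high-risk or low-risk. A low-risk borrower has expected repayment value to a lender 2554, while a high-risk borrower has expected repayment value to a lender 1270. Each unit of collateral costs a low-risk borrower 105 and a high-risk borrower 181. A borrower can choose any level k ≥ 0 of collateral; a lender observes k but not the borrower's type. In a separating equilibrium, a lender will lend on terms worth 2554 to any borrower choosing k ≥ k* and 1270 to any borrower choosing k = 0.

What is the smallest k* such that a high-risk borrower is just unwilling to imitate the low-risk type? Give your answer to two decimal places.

A high-risk borrower choosing k = 0 receives 1270.
Imitating at k* instead would pay 2554 at cost 181·k*, netting 2554 − 181·k*.
Indifference: 1270 = 2554 − 181·k*, so k* = (2554 − 1270) / 181 ≈ 7.09.
At k* the high-risk type's incentive constraint just binds; the low-risk type strictly prefers k* since its per-unit cost is lower.

7.09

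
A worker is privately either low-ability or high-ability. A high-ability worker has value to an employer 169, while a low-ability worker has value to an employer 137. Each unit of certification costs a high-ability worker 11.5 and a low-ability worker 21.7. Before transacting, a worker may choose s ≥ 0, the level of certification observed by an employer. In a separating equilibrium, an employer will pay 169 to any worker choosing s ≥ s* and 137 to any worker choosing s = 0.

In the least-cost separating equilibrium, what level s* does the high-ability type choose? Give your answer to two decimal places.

1.47

A low-ability worker choosing s = 0 receives 137.
Imitating at s* instead would pay 169 at cost 21.7·s*, netting 169 − 21.7·s*.
Indifference: 137 = 169 − 21.7·s*, so s* = (169 − 137) / 21.7 ≈ 1.47.
At s* the low-ability type's incentive constraint just binds; the high-ability type strictly prefers s* since its per-unit cost is lower.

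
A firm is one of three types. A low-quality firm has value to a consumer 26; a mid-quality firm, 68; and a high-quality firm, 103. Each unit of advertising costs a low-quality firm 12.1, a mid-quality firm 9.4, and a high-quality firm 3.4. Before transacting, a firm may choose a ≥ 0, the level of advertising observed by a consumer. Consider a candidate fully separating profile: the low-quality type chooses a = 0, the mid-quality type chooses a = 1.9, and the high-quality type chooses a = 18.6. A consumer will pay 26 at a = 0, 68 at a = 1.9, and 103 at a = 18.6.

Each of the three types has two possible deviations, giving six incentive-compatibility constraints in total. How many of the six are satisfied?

4

Low-quality (own payoff 26): to a=1.9 gives 68 − 12.1×1.9 = 45.01 → profitable ✗; to a=18.6 gives 103 − 12.1×18.6 = -122.06 → no gain ✓.
High-quality (own payoff 103 − 3.4×18.6 = 39.76): to a=0 gives 26 → no gain ✓; to a=1.9 gives 68 − 3.4×1.9 = 61.54 → profitable ✗.
Mid-quality (own payoff 68 − 9.4×1.9 = 50.14): to a=0 gives 26 → no gain ✓; to a=18.6 gives 103 − 9.4×18.6 = -71.84 → no gain ✓.
4 of the 6 constraints hold; not an equilibrium.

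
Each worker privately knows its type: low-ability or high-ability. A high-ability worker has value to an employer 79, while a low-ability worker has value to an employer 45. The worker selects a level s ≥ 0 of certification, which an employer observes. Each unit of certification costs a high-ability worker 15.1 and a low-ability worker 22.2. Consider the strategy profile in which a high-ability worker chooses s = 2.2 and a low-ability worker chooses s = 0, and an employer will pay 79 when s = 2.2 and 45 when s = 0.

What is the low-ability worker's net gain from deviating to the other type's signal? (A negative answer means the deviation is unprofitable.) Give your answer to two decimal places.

-14.84

Playing s = 0 the low-ability worker receives 45.
Deviating to s = 2.2 brings payment 79 at cost 22.2 × 2.2 = 48.84, netting 30.16.
Gain from deviating: 30.16 − 45 = -14.84.
The gain is negative, so the low-ability type's incentive-compatibility constraint is satisfied.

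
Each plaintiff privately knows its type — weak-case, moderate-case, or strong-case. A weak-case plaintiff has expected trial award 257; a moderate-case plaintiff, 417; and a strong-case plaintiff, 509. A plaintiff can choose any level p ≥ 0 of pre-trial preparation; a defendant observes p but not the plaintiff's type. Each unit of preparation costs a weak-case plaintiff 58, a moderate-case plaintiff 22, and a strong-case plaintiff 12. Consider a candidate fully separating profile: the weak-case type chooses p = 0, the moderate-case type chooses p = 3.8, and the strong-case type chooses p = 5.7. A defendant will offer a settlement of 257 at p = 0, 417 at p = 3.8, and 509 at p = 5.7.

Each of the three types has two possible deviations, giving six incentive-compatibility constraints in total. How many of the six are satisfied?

5

Weak-case (own payoff 257): to p=3.8 gives 417 − 58×3.8 = 196.6 → no gain ✓; to p=5.7 gives 509 − 58×5.7 = 178.4 → no gain ✓.
Strong-case (own payoff 509 − 12×5.7 = 440.6): to p=0 gives 257 → no gain ✓; to p=3.8 gives 417 − 12×3.8 = 371.4 → no gain ✓.
Moderate-case (own payoff 417 − 22×3.8 = 333.4): to p=0 gives 257 → no gain ✓; to p=5.7 gives 509 − 22×5.7 = 383.6 → profitable ✗.
5 of the 6 constraints hold; not an equilibrium.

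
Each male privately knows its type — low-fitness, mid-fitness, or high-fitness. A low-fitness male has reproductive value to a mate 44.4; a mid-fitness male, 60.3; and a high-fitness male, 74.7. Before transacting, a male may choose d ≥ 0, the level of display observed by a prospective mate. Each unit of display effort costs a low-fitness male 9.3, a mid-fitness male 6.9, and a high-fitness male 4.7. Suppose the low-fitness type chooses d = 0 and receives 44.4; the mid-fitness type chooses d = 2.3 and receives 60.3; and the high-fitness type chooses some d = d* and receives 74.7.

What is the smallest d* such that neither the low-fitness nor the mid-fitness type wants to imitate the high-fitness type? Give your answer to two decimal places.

Low-fitness type (on-path payoff 44.4) won't mimic when 44.4 ≥ 74.7 − 9.3·d*, i.e. d* ≥ 3.26.
Mid-fitness type (on-path payoff 60.3 − 6.9×2.3 = 44.43) won't mimic when 44.43 ≥ 74.7 − 6.9·d*, i.e. d* ≥ 4.39.
Both must hold, so d* = max(3.26, 4.39) = 4.39. The mid-fitness type's constraint binds.

4.39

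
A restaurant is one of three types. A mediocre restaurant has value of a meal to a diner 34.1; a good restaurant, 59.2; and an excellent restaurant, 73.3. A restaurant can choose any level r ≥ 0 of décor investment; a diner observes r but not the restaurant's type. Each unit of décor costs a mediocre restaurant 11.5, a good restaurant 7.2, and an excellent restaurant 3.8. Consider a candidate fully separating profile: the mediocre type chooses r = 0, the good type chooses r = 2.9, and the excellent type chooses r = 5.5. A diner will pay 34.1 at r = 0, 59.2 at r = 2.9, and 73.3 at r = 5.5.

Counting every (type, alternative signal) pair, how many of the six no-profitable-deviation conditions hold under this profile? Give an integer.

Good (own payoff 59.2 − 7.2×2.9 = 38.32): to r=0 gives 34.1 → no gain ✓; to r=5.5 gives 73.3 − 7.2×5.5 = 33.7 → no gain ✓.
Mediocre (own payoff 34.1): to r=2.9 gives 59.2 − 11.5×2.9 = 25.85 → no gain ✓; to r=5.5 gives 73.3 − 11.5×5.5 = 10.05 → no gain ✓.
Excellent (own payoff 73.3 − 3.8×5.5 = 52.4): to r=0 gives 34.1 → no gain ✓; to r=2.9 gives 59.2 − 3.8×2.9 = 48.18 → no gain ✓.
6 of the 6 constraints hold; this profile is a separating equilibrium.

6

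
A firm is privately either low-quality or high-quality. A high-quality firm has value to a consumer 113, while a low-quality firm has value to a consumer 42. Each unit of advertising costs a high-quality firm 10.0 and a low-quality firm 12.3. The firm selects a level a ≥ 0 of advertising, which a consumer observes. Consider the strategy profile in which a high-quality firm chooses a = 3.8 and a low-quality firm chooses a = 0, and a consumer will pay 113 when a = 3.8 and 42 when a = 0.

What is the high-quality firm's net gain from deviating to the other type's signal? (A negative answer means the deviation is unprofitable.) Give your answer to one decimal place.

-33.0

Playing a = 3.8 the high-quality firm receives 113 − 10.0 × 3.8 = 75.
Deviating to a = 0 yields 42 instead.
Gain from deviating: 42 − 75 = -33.0.
The gain is negative, so the high-quality type's incentive-compatibility constraint is satisfied.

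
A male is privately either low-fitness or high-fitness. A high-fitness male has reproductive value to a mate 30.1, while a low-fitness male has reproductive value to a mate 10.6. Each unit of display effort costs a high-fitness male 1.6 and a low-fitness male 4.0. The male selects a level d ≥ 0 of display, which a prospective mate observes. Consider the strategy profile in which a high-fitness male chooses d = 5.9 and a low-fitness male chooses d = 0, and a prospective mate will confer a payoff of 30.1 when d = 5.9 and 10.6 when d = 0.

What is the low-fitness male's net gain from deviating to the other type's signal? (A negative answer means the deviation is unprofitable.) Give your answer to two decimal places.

-4.10

Playing d = 0 the low-fitness male receives 10.6.
Deviating to d = 5.9 brings payment 30.1 at cost 4.0 × 5.9 = 23.6, netting 6.5.
Gain from deviating: 6.5 − 10.6 = -4.10.
The gain is negative, so the low-fitness type's incentive-compatibility constraint is satisfied.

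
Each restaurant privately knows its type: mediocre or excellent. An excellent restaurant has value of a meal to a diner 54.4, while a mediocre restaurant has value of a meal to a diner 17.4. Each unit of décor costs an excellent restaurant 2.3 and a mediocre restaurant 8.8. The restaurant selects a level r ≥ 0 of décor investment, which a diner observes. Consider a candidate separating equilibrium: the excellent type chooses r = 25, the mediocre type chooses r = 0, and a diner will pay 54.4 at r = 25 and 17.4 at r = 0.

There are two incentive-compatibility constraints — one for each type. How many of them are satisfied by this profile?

1

Excellent type: signal → 54.4 − 2.3 × 25 = -3.1; deviate to 0 → 17.4. IC fails (-3.1 < 17.4).
Mediocre type: stay at 0 → 17.4; mimic → 54.4 − 8.8 × 25 = -165.6. IC holds (17.4 ≥ -165.6).
1 of 2 constraints hold, so this profile is not an equilibrium.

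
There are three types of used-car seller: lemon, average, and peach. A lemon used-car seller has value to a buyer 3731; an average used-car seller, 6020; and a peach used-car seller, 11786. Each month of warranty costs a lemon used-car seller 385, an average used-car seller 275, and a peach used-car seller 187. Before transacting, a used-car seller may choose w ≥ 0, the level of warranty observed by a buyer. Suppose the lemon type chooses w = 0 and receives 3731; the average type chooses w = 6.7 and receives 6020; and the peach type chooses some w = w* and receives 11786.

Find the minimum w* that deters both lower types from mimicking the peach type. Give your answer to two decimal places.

27.67

Average type (on-path payoff 6020 − 275×6.7 = 4177.5) won't mimic when 4177.5 ≥ 11786 − 275·w*, i.e. w* ≥ 27.67.
Lemon type (on-path payoff 3731) won't mimic when 3731 ≥ 11786 − 385·w*, i.e. w* ≥ 20.92.
Both must hold, so w* = max(20.92, 27.67) = 27.67. The average type's constraint binds.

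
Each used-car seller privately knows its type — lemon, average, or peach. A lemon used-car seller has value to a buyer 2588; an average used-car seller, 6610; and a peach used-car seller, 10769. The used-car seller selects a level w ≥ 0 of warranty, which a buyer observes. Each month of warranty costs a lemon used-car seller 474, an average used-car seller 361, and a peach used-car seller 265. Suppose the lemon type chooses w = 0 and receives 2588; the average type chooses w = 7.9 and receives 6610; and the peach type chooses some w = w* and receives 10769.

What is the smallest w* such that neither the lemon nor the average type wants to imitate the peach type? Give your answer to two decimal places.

Average type (on-path payoff 6610 − 361×7.9 = 3758.1) won't mimic when 3758.1 ≥ 10769 − 361·w*, i.e. w* ≥ 19.42.
Lemon type (on-path payoff 2588) won't mimic when 2588 ≥ 10769 − 474·w*, i.e. w* ≥ 17.26.
Both must hold, so w* = max(17.26, 19.42) = 19.42. The average type's constraint binds.

19.42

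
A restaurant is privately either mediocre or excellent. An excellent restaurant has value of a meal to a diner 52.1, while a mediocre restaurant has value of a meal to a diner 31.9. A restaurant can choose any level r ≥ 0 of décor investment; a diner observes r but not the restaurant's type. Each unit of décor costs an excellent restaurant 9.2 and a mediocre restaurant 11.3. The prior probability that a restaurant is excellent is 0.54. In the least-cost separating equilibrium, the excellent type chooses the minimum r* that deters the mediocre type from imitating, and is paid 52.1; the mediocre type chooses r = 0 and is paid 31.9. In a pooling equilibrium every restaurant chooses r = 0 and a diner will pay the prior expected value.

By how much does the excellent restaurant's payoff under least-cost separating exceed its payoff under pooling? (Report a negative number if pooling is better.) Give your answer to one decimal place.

-7.2

Least-cost separating signal: r* solves 31.9 = 52.1 − 11.3·r*, so r* = (52.1 − 31.9)/11.3 ≈ 1.7876.
Excellent type's separating payoff: 52.1 − 9.2 × r* = 52.1 − 9.2 × (52.1 − 31.9)/11.3 = 52.1 − 185.84/11.3 ≈ 35.654.
Pooling payoff: 0.54 × 52.1 + 0.46 × 31.9 = 42.808.
Difference: 35.654 − 42.808 = -7.154, i.e. -7.2 to one decimal place.
The excellent type would prefer the pooling outcome.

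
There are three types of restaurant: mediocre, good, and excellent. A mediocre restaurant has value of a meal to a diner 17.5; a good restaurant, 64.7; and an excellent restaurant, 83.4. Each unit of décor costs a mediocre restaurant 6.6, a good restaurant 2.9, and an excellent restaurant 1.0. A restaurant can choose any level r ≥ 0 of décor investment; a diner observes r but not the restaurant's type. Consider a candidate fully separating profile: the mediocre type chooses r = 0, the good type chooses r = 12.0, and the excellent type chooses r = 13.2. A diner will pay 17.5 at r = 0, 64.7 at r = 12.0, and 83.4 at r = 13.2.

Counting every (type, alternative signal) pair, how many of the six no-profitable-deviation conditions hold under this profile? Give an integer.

Mediocre (own payoff 17.5): to r=12.0 gives 64.7 − 6.6×12.0 = -14.5 → no gain ✓; to r=13.2 gives 83.4 − 6.6×13.2 = -3.72 → no gain ✓.
Good (own payoff 64.7 − 2.9×12.0 = 29.9): to r=0 gives 17.5 → no gain ✓; to r=13.2 gives 83.4 − 2.9×13.2 = 45.12 → profitable ✗.
Excellent (own payoff 83.4 − 1.0×13.2 = 70.2): to r=0 gives 17.5 → no gain ✓; to r=12.0 gives 64.7 − 1.0×12.0 = 52.7 → no gain ✓.
5 of the 6 constraints hold; not an equilibrium.

5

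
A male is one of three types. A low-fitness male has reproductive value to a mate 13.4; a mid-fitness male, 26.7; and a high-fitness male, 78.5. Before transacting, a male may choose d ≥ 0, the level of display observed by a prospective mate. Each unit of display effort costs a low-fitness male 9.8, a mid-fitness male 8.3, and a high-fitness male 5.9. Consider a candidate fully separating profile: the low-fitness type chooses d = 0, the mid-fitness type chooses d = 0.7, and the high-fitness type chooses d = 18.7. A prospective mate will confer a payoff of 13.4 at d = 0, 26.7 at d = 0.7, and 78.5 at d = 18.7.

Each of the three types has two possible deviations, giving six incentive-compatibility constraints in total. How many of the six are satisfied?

3

Mid-fitness (own payoff 26.7 − 8.3×0.7 = 20.89): to d=0 gives 13.4 → no gain ✓; to d=18.7 gives 78.5 − 8.3×18.7 = -76.71 → no gain ✓.
High-fitness (own payoff 78.5 − 5.9×18.7 = -31.83): to d=0 gives 13.4 → profitable ✗; to d=0.7 gives 26.7 − 5.9×0.7 = 22.57 → profitable ✗.
Low-fitness (own payoff 13.4): to d=0.7 gives 26.7 − 9.8×0.7 = 19.84 → profitable ✗; to d=18.7 gives 78.5 − 9.8×18.7 = -104.76 → no gain ✓.
3 of the 6 constraints hold; not an equilibrium.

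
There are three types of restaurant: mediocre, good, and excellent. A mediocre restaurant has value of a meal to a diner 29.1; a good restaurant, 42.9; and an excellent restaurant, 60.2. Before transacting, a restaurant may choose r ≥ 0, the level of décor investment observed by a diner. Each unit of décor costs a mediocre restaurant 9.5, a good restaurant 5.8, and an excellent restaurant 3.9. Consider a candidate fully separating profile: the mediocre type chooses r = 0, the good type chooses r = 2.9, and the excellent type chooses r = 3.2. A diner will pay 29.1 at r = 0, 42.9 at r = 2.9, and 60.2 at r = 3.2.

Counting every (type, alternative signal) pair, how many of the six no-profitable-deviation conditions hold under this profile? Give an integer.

Good (own payoff 42.9 − 5.8×2.9 = 26.08): to r=0 gives 29.1 → profitable ✗; to r=3.2 gives 60.2 − 5.8×3.2 = 41.64 → profitable ✗.
Mediocre (own payoff 29.1): to r=2.9 gives 42.9 − 9.5×2.9 = 15.35 → no gain ✓; to r=3.2 gives 60.2 − 9.5×3.2 = 29.8 → profitable ✗.
Excellent (own payoff 60.2 − 3.9×3.2 = 47.72): to r=0 gives 29.1 → no gain ✓; to r=2.9 gives 42.9 − 3.9×2.9 = 31.59 → no gain ✓.
3 of the 6 constraints hold; not an equilibrium.

3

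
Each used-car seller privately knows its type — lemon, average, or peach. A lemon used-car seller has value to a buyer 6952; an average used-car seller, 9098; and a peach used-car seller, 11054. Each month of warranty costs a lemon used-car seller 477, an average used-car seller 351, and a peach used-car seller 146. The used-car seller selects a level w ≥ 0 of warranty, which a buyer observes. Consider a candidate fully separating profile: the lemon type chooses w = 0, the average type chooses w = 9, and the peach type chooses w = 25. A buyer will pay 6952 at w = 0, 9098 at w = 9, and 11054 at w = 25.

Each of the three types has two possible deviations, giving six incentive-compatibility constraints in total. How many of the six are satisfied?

4

Average (own payoff 9098 − 351×9 = 5939): to w=0 gives 6952 → profitable ✗; to w=25 gives 11054 − 351×25 = 2279 → no gain ✓.
Lemon (own payoff 6952): to w=9 gives 9098 − 477×9 = 4805 → no gain ✓; to w=25 gives 11054 − 477×25 = -871 → no gain ✓.
Peach (own payoff 11054 − 146×25 = 7404): to w=0 gives 6952 → no gain ✓; to w=9 gives 9098 − 146×9 = 7784 → profitable ✗.
4 of the 6 constraints hold; not an equilibrium.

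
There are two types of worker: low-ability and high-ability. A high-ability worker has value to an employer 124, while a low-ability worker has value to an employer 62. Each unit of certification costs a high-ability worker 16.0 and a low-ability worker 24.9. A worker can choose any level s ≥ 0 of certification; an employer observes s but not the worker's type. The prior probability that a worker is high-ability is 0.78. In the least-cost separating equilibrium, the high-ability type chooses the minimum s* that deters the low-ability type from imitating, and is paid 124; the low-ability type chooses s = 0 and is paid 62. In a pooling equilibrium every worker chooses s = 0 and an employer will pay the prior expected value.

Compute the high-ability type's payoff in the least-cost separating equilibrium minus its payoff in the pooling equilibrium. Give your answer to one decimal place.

-26.2

Least-cost separating signal: s* solves 62 = 124 − 24.9·s*, so s* = (124 − 62)/24.9 ≈ 2.4900.
High-ability type's separating payoff: 124 − 16.0 × s* = 124 − 16.0 × (124 − 62)/24.9 = 124 − 992/24.9 ≈ 84.161.
Pooling payoff: 0.78 × 124 + 0.22 × 62 = 110.36.
Difference: 84.161 − 110.36 = -26.199, i.e. -26.2 to one decimal place.
The high-ability type would prefer the pooling outcome.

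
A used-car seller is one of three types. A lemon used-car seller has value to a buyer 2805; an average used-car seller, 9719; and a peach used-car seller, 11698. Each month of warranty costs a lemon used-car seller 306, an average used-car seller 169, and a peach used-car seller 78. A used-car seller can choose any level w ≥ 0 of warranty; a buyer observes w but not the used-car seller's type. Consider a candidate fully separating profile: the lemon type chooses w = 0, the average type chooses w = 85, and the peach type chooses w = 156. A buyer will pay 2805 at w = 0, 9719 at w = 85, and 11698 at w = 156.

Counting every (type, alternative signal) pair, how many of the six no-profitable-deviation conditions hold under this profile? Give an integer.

Peach (own payoff 11698 − 78×156 = -470): to w=0 gives 2805 → profitable ✗; to w=85 gives 9719 − 78×85 = 3089 → profitable ✗.
Lemon (own payoff 2805): to w=85 gives 9719 − 306×85 = -16291 → no gain ✓; to w=156 gives 11698 − 306×156 = -36038 → no gain ✓.
Average (own payoff 9719 − 169×85 = -4646): to w=0 gives 2805 → profitable ✗; to w=156 gives 11698 − 169×156 = -14666 → no gain ✓.
3 of the 6 constraints hold; not an equilibrium.

3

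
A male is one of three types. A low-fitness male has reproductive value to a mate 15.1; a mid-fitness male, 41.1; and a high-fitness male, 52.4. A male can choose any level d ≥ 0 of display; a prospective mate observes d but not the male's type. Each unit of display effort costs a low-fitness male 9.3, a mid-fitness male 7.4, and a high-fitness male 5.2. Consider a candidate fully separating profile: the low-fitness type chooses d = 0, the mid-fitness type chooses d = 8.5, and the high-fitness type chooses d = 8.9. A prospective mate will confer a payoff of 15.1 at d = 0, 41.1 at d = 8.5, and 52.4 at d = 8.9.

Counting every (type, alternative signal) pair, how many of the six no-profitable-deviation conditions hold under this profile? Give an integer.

3

Low-fitness (own payoff 15.1): to d=8.5 gives 41.1 − 9.3×8.5 = -37.95 → no gain ✓; to d=8.9 gives 52.4 − 9.3×8.9 = -30.37 → no gain ✓.
Mid-fitness (own payoff 41.1 − 7.4×8.5 = -21.8): to d=0 gives 15.1 → profitable ✗; to d=8.9 gives 52.4 − 7.4×8.9 = -13.46 → profitable ✗.
High-fitness (own payoff 52.4 − 5.2×8.9 = 6.12): to d=0 gives 15.1 → profitable ✗; to d=8.5 gives 41.1 − 5.2×8.5 = -3.1 → no gain ✓.
3 of the 6 constraints hold; not an equilibrium.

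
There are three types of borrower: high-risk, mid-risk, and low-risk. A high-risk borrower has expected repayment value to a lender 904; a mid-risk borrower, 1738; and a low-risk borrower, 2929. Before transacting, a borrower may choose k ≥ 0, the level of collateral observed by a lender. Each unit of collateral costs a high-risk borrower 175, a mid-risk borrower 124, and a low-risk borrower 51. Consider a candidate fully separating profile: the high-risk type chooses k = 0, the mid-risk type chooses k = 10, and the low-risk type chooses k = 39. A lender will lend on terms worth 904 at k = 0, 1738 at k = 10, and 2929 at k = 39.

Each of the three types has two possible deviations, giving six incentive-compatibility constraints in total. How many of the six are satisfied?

4

Low-risk (own payoff 2929 − 51×39 = 940): to k=0 gives 904 → no gain ✓; to k=10 gives 1738 − 51×10 = 1228 → profitable ✗.
High-risk (own payoff 904): to k=10 gives 1738 − 175×10 = -12 → no gain ✓; to k=39 gives 2929 − 175×39 = -3896 → no gain ✓.
Mid-risk (own payoff 1738 − 124×10 = 498): to k=0 gives 904 → profitable ✗; to k=39 gives 2929 − 124×39 = -1907 → no gain ✓.
4 of the 6 constraints hold; not an equilibrium.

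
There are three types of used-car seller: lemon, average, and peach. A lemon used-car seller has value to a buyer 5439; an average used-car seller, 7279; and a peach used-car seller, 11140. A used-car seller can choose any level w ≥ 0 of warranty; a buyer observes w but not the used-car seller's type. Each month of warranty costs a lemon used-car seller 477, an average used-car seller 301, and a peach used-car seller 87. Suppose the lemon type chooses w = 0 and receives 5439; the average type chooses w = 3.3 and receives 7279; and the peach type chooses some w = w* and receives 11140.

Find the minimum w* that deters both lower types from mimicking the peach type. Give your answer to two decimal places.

16.13

Lemon type (on-path payoff 5439) won't mimic when 5439 ≥ 11140 − 477·w*, i.e. w* ≥ 11.95.
Average type (on-path payoff 7279 − 301×3.3 = 6285.7) won't mimic when 6285.7 ≥ 11140 − 301·w*, i.e. w* ≥ 16.13.
Both must hold, so w* = max(11.95, 16.13) = 16.13. The average type's constraint binds.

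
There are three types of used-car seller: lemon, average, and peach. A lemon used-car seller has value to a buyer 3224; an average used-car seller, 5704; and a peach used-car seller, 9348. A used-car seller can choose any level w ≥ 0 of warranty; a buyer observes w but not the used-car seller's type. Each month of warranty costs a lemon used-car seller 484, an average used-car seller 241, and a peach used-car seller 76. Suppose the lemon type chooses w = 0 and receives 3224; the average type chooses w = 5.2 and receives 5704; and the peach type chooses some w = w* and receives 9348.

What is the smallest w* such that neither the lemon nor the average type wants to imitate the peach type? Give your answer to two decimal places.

20.32

Lemon type (on-path payoff 3224) won't mimic when 3224 ≥ 9348 − 484·w*, i.e. w* ≥ 12.65.
Average type (on-path payoff 5704 − 241×5.2 = 4450.8) won't mimic when 4450.8 ≥ 9348 − 241·w*, i.e. w* ≥ 20.32.
Both must hold, so w* = max(12.65, 20.32) = 20.32. The average type's constraint binds.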